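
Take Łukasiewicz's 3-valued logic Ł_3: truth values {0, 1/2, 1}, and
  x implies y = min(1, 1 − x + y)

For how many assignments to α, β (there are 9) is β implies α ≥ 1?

6

α = 0, β = 0 ↦ 1  ≥
α = 0, β = 1/2 ↦ 1/2  <
α = 0, β = 1 ↦ 0  <
α = 1/2, β = 0 ↦ 1  ≥
α = 1/2, β = 1/2 ↦ 1  ≥
α = 1/2, β = 1 ↦ 1/2  <
α = 1, β = 0 ↦ 1  ≥
α = 1, β = 1/2 ↦ 1  ≥
α = 1, β = 1 ↦ 1  ≥
So 6 of the 9 assignments meet the threshold.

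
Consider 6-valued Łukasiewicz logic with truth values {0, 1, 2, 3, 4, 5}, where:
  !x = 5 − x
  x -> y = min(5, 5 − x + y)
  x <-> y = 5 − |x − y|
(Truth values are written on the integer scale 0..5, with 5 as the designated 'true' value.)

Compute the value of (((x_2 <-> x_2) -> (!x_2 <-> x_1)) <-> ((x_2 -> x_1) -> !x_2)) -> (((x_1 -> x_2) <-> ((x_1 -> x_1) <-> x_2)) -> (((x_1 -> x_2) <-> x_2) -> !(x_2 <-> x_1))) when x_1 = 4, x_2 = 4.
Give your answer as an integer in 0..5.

3

x_2 <-> x_2 = 4 <-> 4 = 5
!x_2 = !4 = 1
!x_2 <-> x_1 = 1 <-> 4 = 2
(x_2 <-> x_2) -> (!x_2 <-> x_1) = 5 -> 2 = 2
x_2 -> x_1 = 4 -> 4 = 5
!x_2 = !4 = 1
(x_2 -> x_1) -> !x_2 = 5 -> 1 = 1
((x_2 <-> x_2) -> (!x_2 <-> x_1)) <-> ((x_2 -> x_1) -> !x_2) = 2 <-> 1 = 4
x_1 -> x_2 = 4 -> 4 = 5
x_1 -> x_1 = 4 -> 4 = 5
(x_1 -> x_1) <-> x_2 = 5 <-> 4 = 4
(x_1 -> x_2) <-> ((x_1 -> x_1) <-> x_2) = 5 <-> 4 = 4
x_1 -> x_2 = 4 -> 4 = 5
(x_1 -> x_2) <-> x_2 = 5 <-> 4 = 4
x_2 <-> x_1 = 4 <-> 4 = 5
!(x_2 <-> x_1) = !5 = 0
((x_1 -> x_2) <-> x_2) -> !(x_2 <-> x_1) = 4 -> 0 = 1
((x_1 -> x_2) <-> ((x_1 -> x_1) <-> x_2)) -> (((x_1 -> x_2) <-> x_2) -> !(x_2 <-> x_1)) = 4 -> 1 = 2
(((x_2 <-> x_2) -> (!x_2 <-> x_1)) <-> ((x_2 -> x_1) -> !x_2)) -> (((x_1 -> x_2) <-> ((x_1 -> x_1) <-> x_2)) -> (((x_1 -> x_2) <-> x_2) -> !(x_2 <-> x_1))) = 4 -> 2 = 3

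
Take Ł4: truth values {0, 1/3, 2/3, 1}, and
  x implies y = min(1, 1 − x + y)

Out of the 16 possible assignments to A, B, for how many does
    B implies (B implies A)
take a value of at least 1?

A = 0, B = 0 ↦ 1  ≥
A = 0, B = 1/3 ↦ 1  ≥
A = 0, B = 2/3 ↦ 2/3  <
A = 0, B = 1 ↦ 0  <
A = 1/3, B = 0 ↦ 1  ≥
A = 1/3, B = 1/3 ↦ 1  ≥
A = 1/3, B = 2/3 ↦ 1  ≥
A = 1/3, B = 1 ↦ 1/3  <
A = 2/3, B = 0 ↦ 1  ≥
A = 2/3, B = 1/3 ↦ 1  ≥
A = 2/3, B = 2/3 ↦ 1  ≥
A = 2/3, B = 1 ↦ 2/3  <
A = 1, B = 0 ↦ 1  ≥
A = 1, B = 1/3 ↦ 1  ≥
A = 1, B = 2/3 ↦ 1  ≥
A = 1, B = 1 ↦ 1  ≥
So 12 of the 16 assignments meet the threshold.

12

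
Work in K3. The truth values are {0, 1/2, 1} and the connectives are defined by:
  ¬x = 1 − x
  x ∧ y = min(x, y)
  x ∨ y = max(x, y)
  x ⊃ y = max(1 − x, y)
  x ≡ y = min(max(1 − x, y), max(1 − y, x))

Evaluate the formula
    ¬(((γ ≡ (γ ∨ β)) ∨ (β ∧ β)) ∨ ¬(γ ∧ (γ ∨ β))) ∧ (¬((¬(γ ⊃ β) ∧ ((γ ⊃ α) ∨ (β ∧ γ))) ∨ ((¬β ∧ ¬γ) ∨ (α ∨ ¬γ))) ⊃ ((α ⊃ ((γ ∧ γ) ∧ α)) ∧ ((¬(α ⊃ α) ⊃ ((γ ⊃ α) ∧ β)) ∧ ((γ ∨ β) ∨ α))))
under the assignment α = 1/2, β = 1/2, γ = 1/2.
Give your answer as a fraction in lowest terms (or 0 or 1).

1/2

γ ∨ β = 1/2 ∨ 1/2 = 1/2
γ ≡ (γ ∨ β) = 1/2 ≡ 1/2 = 1/2
β ∧ β = 1/2 ∧ 1/2 = 1/2
(γ ≡ (γ ∨ β)) ∨ (β ∧ β) = 1/2 ∨ 1/2 = 1/2
γ ∨ β = 1/2 ∨ 1/2 = 1/2
γ ∧ (γ ∨ β) = 1/2 ∧ 1/2 = 1/2
¬(γ ∧ (γ ∨ β)) = ¬1/2 = 1/2
((γ ≡ (γ ∨ β)) ∨ (β ∧ β)) ∨ ¬(γ ∧ (γ ∨ β)) = 1/2 ∨ 1/2 = 1/2
¬(((γ ≡ (γ ∨ β)) ∨ (β ∧ β)) ∨ ¬(γ ∧ (γ ∨ β))) = ¬1/2 = 1/2
γ ⊃ β = 1/2 ⊃ 1/2 = 1/2
¬(γ ⊃ β) = ¬1/2 = 1/2
γ ⊃ α = 1/2 ⊃ 1/2 = 1/2
β ∧ γ = 1/2 ∧ 1/2 = 1/2
(γ ⊃ α) ∨ (β ∧ γ) = 1/2 ∨ 1/2 = 1/2
¬(γ ⊃ β) ∧ ((γ ⊃ α) ∨ (β ∧ γ)) = 1/2 ∧ 1/2 = 1/2
¬β = ¬1/2 = 1/2
¬γ = ¬1/2 = 1/2
¬β ∧ ¬γ = 1/2 ∧ 1/2 = 1/2
¬γ = ¬1/2 = 1/2
α ∨ ¬γ = 1/2 ∨ 1/2 = 1/2
(¬β ∧ ¬γ) ∨ (α ∨ ¬γ) = 1/2 ∨ 1/2 = 1/2
(¬(γ ⊃ β) ∧ ((γ ⊃ α) ∨ (β ∧ γ))) ∨ ((¬β ∧ ¬γ) ∨ (α ∨ ¬γ)) = 1/2 ∨ 1/2 = 1/2
¬((¬(γ ⊃ β) ∧ ((γ ⊃ α) ∨ (β ∧ γ))) ∨ ((¬β ∧ ¬γ) ∨ (α ∨ ¬γ))) = ¬1/2 = 1/2
γ ∧ γ = 1/2 ∧ 1/2 = 1/2
(γ ∧ γ) ∧ α = 1/2 ∧ 1/2 = 1/2
α ⊃ ((γ ∧ γ) ∧ α) = 1/2 ⊃ 1/2 = 1/2
α ⊃ α = 1/2 ⊃ 1/2 = 1/2
¬(α ⊃ α) = ¬1/2 = 1/2
γ ⊃ α = 1/2 ⊃ 1/2 = 1/2
(γ ⊃ α) ∧ β = 1/2 ∧ 1/2 = 1/2
¬(α ⊃ α) ⊃ ((γ ⊃ α) ∧ β) = 1/2 ⊃ 1/2 = 1/2
γ ∨ β = 1/2 ∨ 1/2 = 1/2
(γ ∨ β) ∨ α = 1/2 ∨ 1/2 = 1/2
(¬(α ⊃ α) ⊃ ((γ ⊃ α) ∧ β)) ∧ ((γ ∨ β) ∨ α) = 1/2 ∧ 1/2 = 1/2
(α ⊃ ((γ ∧ γ) ∧ α)) ∧ ((¬(α ⊃ α) ⊃ ((γ ⊃ α) ∧ β)) ∧ ((γ ∨ β) ∨ α)) = 1/2 ∧ 1/2 = 1/2
¬((¬(γ ⊃ β) ∧ ((γ ⊃ α) ∨ (β ∧ γ))) ∨ ((¬β ∧ ¬γ) ∨ (α ∨ ¬γ))) ⊃ ((α ⊃ ((γ ∧ γ) ∧ α)) ∧ ((¬(α ⊃ α) ⊃ ((γ ⊃ α) ∧ β)) ∧ ((γ ∨ β) ∨ α))) = 1/2 ⊃ 1/2 = 1/2
¬(((γ ≡ (γ ∨ β)) ∨ (β ∧ β)) ∨ ¬(γ ∧ (γ ∨ β))) ∧ (¬((¬(γ ⊃ β) ∧ ((γ ⊃ α) ∨ (β ∧ γ))) ∨ ((¬β ∧ ¬γ) ∨ (α ∨ ¬γ))) ⊃ ((α ⊃ ((γ ∧ γ) ∧ α)) ∧ ((¬(α ⊃ α) ⊃ ((γ ⊃ α) ∧ β)) ∧ ((γ ∨ β) ∨ α)))) = 1/2 ∧ 1/2 = 1/2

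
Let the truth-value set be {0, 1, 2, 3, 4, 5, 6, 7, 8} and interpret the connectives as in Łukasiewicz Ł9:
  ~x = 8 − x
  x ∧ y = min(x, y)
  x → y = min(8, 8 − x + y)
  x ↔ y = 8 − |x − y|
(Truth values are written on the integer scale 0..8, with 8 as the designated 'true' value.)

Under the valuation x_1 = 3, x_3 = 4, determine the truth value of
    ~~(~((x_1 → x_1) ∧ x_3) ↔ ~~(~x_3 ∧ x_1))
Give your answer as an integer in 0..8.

7

x_1 → x_1 = 3 → 3 = 8
(x_1 → x_1) ∧ x_3 = 8 ∧ 4 = 4
~((x_1 → x_1) ∧ x_3) = ~4 = 4
~x_3 = ~4 = 4
~x_3 ∧ x_1 = 4 ∧ 3 = 3
~(~x_3 ∧ x_1) = ~3 = 5
~~(~x_3 ∧ x_1) = ~5 = 3
~((x_1 → x_1) ∧ x_3) ↔ ~~(~x_3 ∧ x_1) = 4 ↔ 3 = 7
~(~((x_1 → x_1) ∧ x_3) ↔ ~~(~x_3 ∧ x_1)) = ~7 = 1
~~(~((x_1 → x_1) ∧ x_3) ↔ ~~(~x_3 ∧ x_1)) = ~1 = 7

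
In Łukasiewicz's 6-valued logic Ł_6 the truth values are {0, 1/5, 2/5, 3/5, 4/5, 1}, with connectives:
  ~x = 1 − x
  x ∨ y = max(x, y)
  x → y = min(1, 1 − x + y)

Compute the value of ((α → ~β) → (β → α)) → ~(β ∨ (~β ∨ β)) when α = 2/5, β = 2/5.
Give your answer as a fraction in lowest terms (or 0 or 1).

~β = ~2/5 = 3/5
α → ~β = 2/5 → 3/5 = 1
β → α = 2/5 → 2/5 = 1
(α → ~β) → (β → α) = 1 → 1 = 1
~β = ~2/5 = 3/5
~β ∨ β = 3/5 ∨ 2/5 = 3/5
β ∨ (~β ∨ β) = 2/5 ∨ 3/5 = 3/5
~(β ∨ (~β ∨ β)) = ~3/5 = 2/5
((α → ~β) → (β → α)) → ~(β ∨ (~β ∨ β)) = 1 → 2/5 = 2/5

2/5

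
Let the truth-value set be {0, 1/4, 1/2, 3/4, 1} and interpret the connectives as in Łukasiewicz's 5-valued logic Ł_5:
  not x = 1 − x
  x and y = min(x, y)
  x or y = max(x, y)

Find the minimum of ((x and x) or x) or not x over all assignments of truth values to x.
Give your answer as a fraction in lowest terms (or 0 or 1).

Take x = 1/2:
x and x = 1/2 and 1/2 = 1/2
(x and x) or x = 1/2 or 1/2 = 1/2
not x = not 1/2 = 1/2
((x and x) or x) or not x = 1/2 or 1/2 = 1/2
No assignment yields a value below 1/2, so this is the minimum.

1/2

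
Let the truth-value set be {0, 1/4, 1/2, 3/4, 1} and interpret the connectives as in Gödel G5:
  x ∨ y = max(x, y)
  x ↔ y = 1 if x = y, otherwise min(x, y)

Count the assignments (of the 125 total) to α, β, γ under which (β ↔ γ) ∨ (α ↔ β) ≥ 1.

value 1: 45 assignments (counts)
value 3/4: 14 assignments
value 1/2: 22 assignments
value 1/4: 24 assignments
value 0: 20 assignments
So 45 of the 125 assignments meet the threshold.

45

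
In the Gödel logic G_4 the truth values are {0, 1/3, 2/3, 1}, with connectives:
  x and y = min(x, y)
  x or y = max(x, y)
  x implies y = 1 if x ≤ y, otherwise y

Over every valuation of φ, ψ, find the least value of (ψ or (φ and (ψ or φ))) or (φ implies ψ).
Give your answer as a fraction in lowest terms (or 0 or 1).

Take φ = 1/3, ψ = 0:
ψ or φ = 0 or 1/3 = 1/3
φ and (ψ or φ) = 1/3 and 1/3 = 1/3
ψ or (φ and (ψ or φ)) = 0 or 1/3 = 1/3
φ implies ψ = 1/3 implies 0 = 0
(ψ or (φ and (ψ or φ))) or (φ implies ψ) = 1/3 or 0 = 1/3
No assignment yields a value below 1/3, so this is the minimum.

1/3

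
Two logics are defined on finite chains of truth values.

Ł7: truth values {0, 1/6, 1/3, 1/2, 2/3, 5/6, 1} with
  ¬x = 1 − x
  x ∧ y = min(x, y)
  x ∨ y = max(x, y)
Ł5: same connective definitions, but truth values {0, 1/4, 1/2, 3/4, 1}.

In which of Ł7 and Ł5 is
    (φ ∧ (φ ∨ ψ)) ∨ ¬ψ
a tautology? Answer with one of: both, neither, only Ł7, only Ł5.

neither

In Ł7: at φ = 0, ψ = 1/6 the value is 5/6 — not a tautology.
In Ł5: at φ = 0, ψ = 1/4 the value is 3/4 — not a tautology.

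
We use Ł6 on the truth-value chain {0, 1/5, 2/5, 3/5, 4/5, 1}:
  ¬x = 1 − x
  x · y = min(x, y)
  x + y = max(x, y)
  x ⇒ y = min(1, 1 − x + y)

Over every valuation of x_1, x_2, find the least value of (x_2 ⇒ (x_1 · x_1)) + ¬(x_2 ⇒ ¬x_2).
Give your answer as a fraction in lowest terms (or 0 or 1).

2/5

Take x_1 = 0, x_2 = 3/5:
x_1 · x_1 = 0 · 0 = 0
x_2 ⇒ (x_1 · x_1) = 3/5 ⇒ 0 = 2/5
¬x_2 = ¬3/5 = 2/5
x_2 ⇒ ¬x_2 = 3/5 ⇒ 2/5 = 4/5
¬(x_2 ⇒ ¬x_2) = ¬4/5 = 1/5
(x_2 ⇒ (x_1 · x_1)) + ¬(x_2 ⇒ ¬x_2) = 2/5 + 1/5 = 2/5
No assignment yields a value below 2/5, so this is the minimum.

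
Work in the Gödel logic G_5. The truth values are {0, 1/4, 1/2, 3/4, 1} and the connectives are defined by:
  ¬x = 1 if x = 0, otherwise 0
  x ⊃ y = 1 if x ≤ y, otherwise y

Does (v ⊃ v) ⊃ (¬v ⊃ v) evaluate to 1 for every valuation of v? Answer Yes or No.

No

Counterexample: take v = 0.
v ⊃ v = 0 ⊃ 0 = 1
¬v = ¬0 = 1
¬v ⊃ v = 1 ⊃ 0 = 0
(v ⊃ v) ⊃ (¬v ⊃ v) = 1 ⊃ 0 = 0
This gives 0 ≠ 1.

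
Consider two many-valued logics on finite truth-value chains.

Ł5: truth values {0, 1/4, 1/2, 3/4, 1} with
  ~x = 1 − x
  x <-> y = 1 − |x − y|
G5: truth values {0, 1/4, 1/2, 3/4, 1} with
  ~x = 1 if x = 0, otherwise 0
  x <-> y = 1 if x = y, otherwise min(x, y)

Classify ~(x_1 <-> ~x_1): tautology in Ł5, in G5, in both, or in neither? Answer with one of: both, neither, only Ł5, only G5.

only G5

In Ł5: at x_1 = 1/4 the value is 1/2 — not a tautology.
In G5: every assignment gives 1 — tautology.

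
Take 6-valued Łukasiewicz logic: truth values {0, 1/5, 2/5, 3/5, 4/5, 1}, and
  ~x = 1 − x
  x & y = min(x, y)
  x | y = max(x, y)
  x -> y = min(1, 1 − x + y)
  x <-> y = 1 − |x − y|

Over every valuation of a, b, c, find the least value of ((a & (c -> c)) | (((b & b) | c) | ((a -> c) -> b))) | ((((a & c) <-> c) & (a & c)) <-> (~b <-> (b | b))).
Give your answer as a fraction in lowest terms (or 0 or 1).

Take a = 0, b = 2/5, c = 0:
c -> c = 0 -> 0 = 1
a & (c -> c) = 0 & 1 = 0
b & b = 2/5 & 2/5 = 2/5
(b & b) | c = 2/5 | 0 = 2/5
a -> c = 0 -> 0 = 1
(a -> c) -> b = 1 -> 2/5 = 2/5
((b & b) | c) | ((a -> c) -> b) = 2/5 | 2/5 = 2/5
(a & (c -> c)) | (((b & b) | c) | ((a -> c) -> b)) = 0 | 2/5 = 2/5
a & c = 0 & 0 = 0
(a & c) <-> c = 0 <-> 0 = 1
a & c = 0 & 0 = 0
((a & c) <-> c) & (a & c) = 1 & 0 = 0
~b = ~2/5 = 3/5
b | b = 2/5 | 2/5 = 2/5
~b <-> (b | b) = 3/5 <-> 2/5 = 4/5
(((a & c) <-> c) & (a & c)) <-> (~b <-> (b | b)) = 0 <-> 4/5 = 1/5
((a & (c -> c)) | (((b & b) | c) | ((a -> c) -> b))) | ((((a & c) <-> c) & (a & c)) <-> (~b <-> (b | b))) = 2/5 | 1/5 = 2/5
No assignment yields a value below 2/5, so this is the minimum.

2/5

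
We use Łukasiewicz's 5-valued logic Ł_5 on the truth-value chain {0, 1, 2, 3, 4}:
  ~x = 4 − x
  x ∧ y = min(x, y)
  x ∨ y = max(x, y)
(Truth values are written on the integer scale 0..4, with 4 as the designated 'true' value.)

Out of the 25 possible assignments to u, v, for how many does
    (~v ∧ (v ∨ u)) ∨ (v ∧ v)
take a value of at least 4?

6

value 4: 6 assignments (counts)
value 3: 8 assignments
value 2: 7 assignments
value 1: 3 assignments
value 0: 1 assignment
So 6 of the 25 assignments meet the threshold.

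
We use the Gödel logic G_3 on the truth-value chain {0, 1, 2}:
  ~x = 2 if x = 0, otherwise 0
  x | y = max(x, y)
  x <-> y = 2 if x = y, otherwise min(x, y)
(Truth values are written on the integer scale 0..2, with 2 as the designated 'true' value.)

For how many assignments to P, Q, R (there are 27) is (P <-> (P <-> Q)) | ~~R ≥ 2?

value 2: 22 assignments (counts)
value 1: 2 assignments
value 0: 3 assignments
So 22 of the 27 assignments meet the threshold.

22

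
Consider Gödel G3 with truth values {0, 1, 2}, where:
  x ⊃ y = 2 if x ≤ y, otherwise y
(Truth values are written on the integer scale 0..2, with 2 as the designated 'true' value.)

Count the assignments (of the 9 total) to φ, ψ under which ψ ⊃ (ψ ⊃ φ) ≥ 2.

6

φ = 0, ψ = 0 ↦ 2  ≥
φ = 0, ψ = 1 ↦ 0  <
φ = 0, ψ = 2 ↦ 0  <
φ = 1, ψ = 0 ↦ 2  ≥
φ = 1, ψ = 1 ↦ 2  ≥
φ = 1, ψ = 2 ↦ 1  <
φ = 2, ψ = 0 ↦ 2  ≥
φ = 2, ψ = 1 ↦ 2  ≥
φ = 2, ψ = 2 ↦ 2  ≥
So 6 of the 9 assignments meet the threshold.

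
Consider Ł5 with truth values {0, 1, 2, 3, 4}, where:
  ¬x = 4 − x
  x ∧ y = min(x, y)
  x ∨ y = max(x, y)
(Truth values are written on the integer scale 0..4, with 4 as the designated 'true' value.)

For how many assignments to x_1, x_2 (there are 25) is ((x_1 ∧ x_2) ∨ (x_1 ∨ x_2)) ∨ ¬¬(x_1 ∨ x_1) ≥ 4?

9

value 4: 9 assignments (counts)
value 3: 7 assignments
value 2: 5 assignments
value 1: 3 assignments
value 0: 1 assignment
So 9 of the 25 assignments meet the threshold.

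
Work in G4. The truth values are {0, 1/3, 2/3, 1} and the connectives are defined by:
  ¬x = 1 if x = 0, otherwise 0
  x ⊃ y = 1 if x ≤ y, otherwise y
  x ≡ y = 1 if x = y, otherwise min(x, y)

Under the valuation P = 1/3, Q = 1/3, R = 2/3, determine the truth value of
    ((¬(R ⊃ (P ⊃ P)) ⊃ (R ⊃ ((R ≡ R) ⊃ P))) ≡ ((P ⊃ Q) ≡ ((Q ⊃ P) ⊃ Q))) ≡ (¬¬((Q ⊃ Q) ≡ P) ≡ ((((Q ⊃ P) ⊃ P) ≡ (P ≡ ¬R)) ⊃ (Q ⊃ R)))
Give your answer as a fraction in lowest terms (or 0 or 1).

1/3

P ⊃ P = 1/3 ⊃ 1/3 = 1
R ⊃ (P ⊃ P) = 2/3 ⊃ 1 = 1
¬(R ⊃ (P ⊃ P)) = ¬1 = 0
R ≡ R = 2/3 ≡ 2/3 = 1
(R ≡ R) ⊃ P = 1 ⊃ 1/3 = 1/3
R ⊃ ((R ≡ R) ⊃ P) = 2/3 ⊃ 1/3 = 1/3
¬(R ⊃ (P ⊃ P)) ⊃ (R ⊃ ((R ≡ R) ⊃ P)) = 0 ⊃ 1/3 = 1
P ⊃ Q = 1/3 ⊃ 1/3 = 1
Q ⊃ P = 1/3 ⊃ 1/3 = 1
(Q ⊃ P) ⊃ Q = 1 ⊃ 1/3 = 1/3
(P ⊃ Q) ≡ ((Q ⊃ P) ⊃ Q) = 1 ≡ 1/3 = 1/3
(¬(R ⊃ (P ⊃ P)) ⊃ (R ⊃ ((R ≡ R) ⊃ P))) ≡ ((P ⊃ Q) ≡ ((Q ⊃ P) ⊃ Q)) = 1 ≡ 1/3 = 1/3
Q ⊃ Q = 1/3 ⊃ 1/3 = 1
(Q ⊃ Q) ≡ P = 1 ≡ 1/3 = 1/3
¬((Q ⊃ Q) ≡ P) = ¬1/3 = 0
¬¬((Q ⊃ Q) ≡ P) = ¬0 = 1
Q ⊃ P = 1/3 ⊃ 1/3 = 1
(Q ⊃ P) ⊃ P = 1 ⊃ 1/3 = 1/3
¬R = ¬2/3 = 0
P ≡ ¬R = 1/3 ≡ 0 = 0
((Q ⊃ P) ⊃ P) ≡ (P ≡ ¬R) = 1/3 ≡ 0 = 0
Q ⊃ R = 1/3 ⊃ 2/3 = 1
(((Q ⊃ P) ⊃ P) ≡ (P ≡ ¬R)) ⊃ (Q ⊃ R) = 0 ⊃ 1 = 1
¬¬((Q ⊃ Q) ≡ P) ≡ ((((Q ⊃ P) ⊃ P) ≡ (P ≡ ¬R)) ⊃ (Q ⊃ R)) = 1 ≡ 1 = 1
((¬(R ⊃ (P ⊃ P)) ⊃ (R ⊃ ((R ≡ R) ⊃ P))) ≡ ((P ⊃ Q) ≡ ((Q ⊃ P) ⊃ Q))) ≡ (¬¬((Q ⊃ Q) ≡ P) ≡ ((((Q ⊃ P) ⊃ P) ≡ (P ≡ ¬R)) ⊃ (Q ⊃ R))) = 1/3 ≡ 1 = 1/3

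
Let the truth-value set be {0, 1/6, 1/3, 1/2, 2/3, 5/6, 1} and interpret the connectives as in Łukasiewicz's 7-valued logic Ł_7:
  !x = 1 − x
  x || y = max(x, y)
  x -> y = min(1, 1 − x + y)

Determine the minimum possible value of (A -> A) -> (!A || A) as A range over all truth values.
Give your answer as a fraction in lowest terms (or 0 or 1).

Take A = 1/2:
A -> A = 1/2 -> 1/2 = 1
!A = !1/2 = 1/2
!A || A = 1/2 || 1/2 = 1/2
(A -> A) -> (!A || A) = 1 -> 1/2 = 1/2
No assignment yields a value below 1/2, so this is the minimum.

1/2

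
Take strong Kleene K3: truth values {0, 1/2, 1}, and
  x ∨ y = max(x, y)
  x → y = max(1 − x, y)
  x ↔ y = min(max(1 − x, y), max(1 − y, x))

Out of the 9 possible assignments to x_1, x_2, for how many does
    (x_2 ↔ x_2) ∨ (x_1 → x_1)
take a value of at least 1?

x_1 = 0, x_2 = 0 ↦ 1  ≥
x_1 = 0, x_2 = 1/2 ↦ 1  ≥
x_1 = 0, x_2 = 1 ↦ 1  ≥
x_1 = 1/2, x_2 = 0 ↦ 1  ≥
x_1 = 1/2, x_2 = 1/2 ↦ 1/2  <
x_1 = 1/2, x_2 = 1 ↦ 1  ≥
x_1 = 1, x_2 = 0 ↦ 1  ≥
x_1 = 1, x_2 = 1/2 ↦ 1  ≥
x_1 = 1, x_2 = 1 ↦ 1  ≥
So 8 of the 9 assignments meet the threshold.

8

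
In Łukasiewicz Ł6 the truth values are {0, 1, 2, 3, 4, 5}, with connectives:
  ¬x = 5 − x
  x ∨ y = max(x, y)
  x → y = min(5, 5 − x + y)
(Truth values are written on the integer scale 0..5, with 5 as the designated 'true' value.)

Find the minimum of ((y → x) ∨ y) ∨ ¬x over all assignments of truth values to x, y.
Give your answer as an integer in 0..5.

4

Take x = 1, y = 2:
y → x = 2 → 1 = 4
(y → x) ∨ y = 4 ∨ 2 = 4
¬x = ¬1 = 4
((y → x) ∨ y) ∨ ¬x = 4 ∨ 4 = 4
No assignment yields a value below 4, so this is the minimum.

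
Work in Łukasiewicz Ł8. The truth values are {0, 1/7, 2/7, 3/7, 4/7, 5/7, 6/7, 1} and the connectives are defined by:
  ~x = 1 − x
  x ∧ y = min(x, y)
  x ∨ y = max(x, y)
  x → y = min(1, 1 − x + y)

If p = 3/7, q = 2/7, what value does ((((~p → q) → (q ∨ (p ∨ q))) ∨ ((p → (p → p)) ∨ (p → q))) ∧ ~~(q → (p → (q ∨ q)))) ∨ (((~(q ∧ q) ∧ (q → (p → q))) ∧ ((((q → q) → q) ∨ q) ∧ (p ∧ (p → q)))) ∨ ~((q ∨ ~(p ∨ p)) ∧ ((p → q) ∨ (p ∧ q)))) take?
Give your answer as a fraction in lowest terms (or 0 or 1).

1

~p = ~3/7 = 4/7
~p → q = 4/7 → 2/7 = 5/7
p ∨ q = 3/7 ∨ 2/7 = 3/7
q ∨ (p ∨ q) = 2/7 ∨ 3/7 = 3/7
(~p → q) → (q ∨ (p ∨ q)) = 5/7 → 3/7 = 5/7
p → p = 3/7 → 3/7 = 1
p → (p → p) = 3/7 → 1 = 1
p → q = 3/7 → 2/7 = 6/7
(p → (p → p)) ∨ (p → q) = 1 ∨ 6/7 = 1
((~p → q) → (q ∨ (p ∨ q))) ∨ ((p → (p → p)) ∨ (p → q)) = 5/7 ∨ 1 = 1
q ∨ q = 2/7 ∨ 2/7 = 2/7
p → (q ∨ q) = 3/7 → 2/7 = 6/7
q → (p → (q ∨ q)) = 2/7 → 6/7 = 1
~(q → (p → (q ∨ q))) = ~1 = 0
~~(q → (p → (q ∨ q))) = ~0 = 1
(((~p → q) → (q ∨ (p ∨ q))) ∨ ((p → (p → p)) ∨ (p → q))) ∧ ~~(q → (p → (q ∨ q))) = 1 ∧ 1 = 1
q ∧ q = 2/7 ∧ 2/7 = 2/7
~(q ∧ q) = ~2/7 = 5/7
p → q = 3/7 → 2/7 = 6/7
q → (p → q) = 2/7 → 6/7 = 1
~(q ∧ q) ∧ (q → (p → q)) = 5/7 ∧ 1 = 5/7
q → q = 2/7 → 2/7 = 1
(q → q) → q = 1 → 2/7 = 2/7
((q → q) → q) ∨ q = 2/7 ∨ 2/7 = 2/7
p → q = 3/7 → 2/7 = 6/7
p ∧ (p → q) = 3/7 ∧ 6/7 = 3/7
(((q → q) → q) ∨ q) ∧ (p ∧ (p → q)) = 2/7 ∧ 3/7 = 2/7
(~(q ∧ q) ∧ (q → (p → q))) ∧ ((((q → q) → q) ∨ q) ∧ (p ∧ (p → q))) = 5/7 ∧ 2/7 = 2/7
p ∨ p = 3/7 ∨ 3/7 = 3/7
~(p ∨ p) = ~3/7 = 4/7
q ∨ ~(p ∨ p) = 2/7 ∨ 4/7 = 4/7
p → q = 3/7 → 2/7 = 6/7
p ∧ q = 3/7 ∧ 2/7 = 2/7
(p → q) ∨ (p ∧ q) = 6/7 ∨ 2/7 = 6/7
(q ∨ ~(p ∨ p)) ∧ ((p → q) ∨ (p ∧ q)) = 4/7 ∧ 6/7 = 4/7
~((q ∨ ~(p ∨ p)) ∧ ((p → q) ∨ (p ∧ q))) = ~4/7 = 3/7
((~(q ∧ q) ∧ (q → (p → q))) ∧ ((((q → q) → q) ∨ q) ∧ (p ∧ (p → q)))) ∨ ~((q ∨ ~(p ∨ p)) ∧ ((p → q) ∨ (p ∧ q))) = 2/7 ∨ 3/7 = 3/7
((((~p → q) → (q ∨ (p ∨ q))) ∨ ((p → (p → p)) ∨ (p → q))) ∧ ~~(q → (p → (q ∨ q)))) ∨ (((~(q ∧ q) ∧ (q → (p → q))) ∧ ((((q → q) → q) ∨ q) ∧ (p ∧ (p → q)))) ∨ ~((q ∨ ~(p ∨ p)) ∧ ((p → q) ∨ (p ∧ q)))) = 1 ∨ 3/7 = 1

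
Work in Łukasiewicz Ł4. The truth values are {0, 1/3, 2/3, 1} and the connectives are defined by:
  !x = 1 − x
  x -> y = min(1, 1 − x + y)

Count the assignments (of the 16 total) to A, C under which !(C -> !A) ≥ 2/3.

A = 0, C = 0 ↦ 0  <
A = 0, C = 1/3 ↦ 0  <
A = 0, C = 2/3 ↦ 0  <
A = 0, C = 1 ↦ 0  <
A = 1/3, C = 0 ↦ 0  <
A = 1/3, C = 1/3 ↦ 0  <
A = 1/3, C = 2/3 ↦ 0  <
A = 1/3, C = 1 ↦ 1/3  <
A = 2/3, C = 0 ↦ 0  <
A = 2/3, C = 1/3 ↦ 0  <
A = 2/3, C = 2/3 ↦ 1/3  <
A = 2/3, C = 1 ↦ 2/3  ≥
A = 1, C = 0 ↦ 0  <
A = 1, C = 1/3 ↦ 1/3  <
A = 1, C = 2/3 ↦ 2/3  ≥
A = 1, C = 1 ↦ 1  ≥
So 3 of the 16 assignments meet the threshold.

3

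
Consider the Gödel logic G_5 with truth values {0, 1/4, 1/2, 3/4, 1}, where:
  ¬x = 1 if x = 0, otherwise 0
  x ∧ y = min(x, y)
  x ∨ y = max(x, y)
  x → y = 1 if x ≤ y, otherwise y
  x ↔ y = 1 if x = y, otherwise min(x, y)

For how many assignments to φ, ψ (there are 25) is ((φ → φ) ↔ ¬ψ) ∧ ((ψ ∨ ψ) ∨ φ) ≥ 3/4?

2

value 1: 1 assignment (counts)
value 3/4: 1 assignment (counts)
value 1/2: 1 assignment
value 1/4: 1 assignment
value 0: 21 assignments
So 2 of the 25 assignments meet the threshold.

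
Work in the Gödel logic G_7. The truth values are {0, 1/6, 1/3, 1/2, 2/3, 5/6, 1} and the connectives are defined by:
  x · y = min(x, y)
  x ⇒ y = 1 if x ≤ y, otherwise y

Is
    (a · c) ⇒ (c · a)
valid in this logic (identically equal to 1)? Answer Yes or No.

At a = 5/6, c = 1/6, for instance:
a · c = 5/6 · 1/6 = 1/6
c · a = 1/6 · 5/6 = 1/6
(a · c) ⇒ (c · a) = 1/6 ⇒ 1/6 = 1
and checking the remaining 48 assignments likewise gives ≥ 1 in every case.

Yes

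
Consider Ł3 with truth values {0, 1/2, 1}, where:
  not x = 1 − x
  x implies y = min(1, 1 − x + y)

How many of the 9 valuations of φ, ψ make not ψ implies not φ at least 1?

6

φ = 0, ψ = 0 ↦ 1  ≥
φ = 0, ψ = 1/2 ↦ 1  ≥
φ = 0, ψ = 1 ↦ 1  ≥
φ = 1/2, ψ = 0 ↦ 1/2  <
φ = 1/2, ψ = 1/2 ↦ 1  ≥
φ = 1/2, ψ = 1 ↦ 1  ≥
φ = 1, ψ = 0 ↦ 0  <
φ = 1, ψ = 1/2 ↦ 1/2  <
φ = 1, ψ = 1 ↦ 1  ≥
So 6 of the 9 assignments meet the threshold.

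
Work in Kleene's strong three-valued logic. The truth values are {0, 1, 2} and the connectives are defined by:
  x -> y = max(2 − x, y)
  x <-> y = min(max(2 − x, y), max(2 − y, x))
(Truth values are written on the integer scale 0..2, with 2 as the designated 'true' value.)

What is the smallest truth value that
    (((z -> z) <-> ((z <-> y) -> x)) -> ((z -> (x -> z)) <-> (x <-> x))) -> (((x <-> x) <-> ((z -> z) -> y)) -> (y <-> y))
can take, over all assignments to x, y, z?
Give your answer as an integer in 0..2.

Take x = 0, y = 1, z = 0:
z -> z = 0 -> 0 = 2
z <-> y = 0 <-> 1 = 1
(z <-> y) -> x = 1 -> 0 = 1
(z -> z) <-> ((z <-> y) -> x) = 2 <-> 1 = 1
x -> z = 0 -> 0 = 2
z -> (x -> z) = 0 -> 2 = 2
x <-> x = 0 <-> 0 = 2
(z -> (x -> z)) <-> (x <-> x) = 2 <-> 2 = 2
((z -> z) <-> ((z <-> y) -> x)) -> ((z -> (x -> z)) <-> (x <-> x)) = 1 -> 2 = 2
x <-> x = 0 <-> 0 = 2
z -> z = 0 -> 0 = 2
(z -> z) -> y = 2 -> 1 = 1
(x <-> x) <-> ((z -> z) -> y) = 2 <-> 1 = 1
y <-> y = 1 <-> 1 = 1
((x <-> x) <-> ((z -> z) -> y)) -> (y <-> y) = 1 -> 1 = 1
(((z -> z) <-> ((z <-> y) -> x)) -> ((z -> (x -> z)) <-> (x <-> x))) -> (((x <-> x) <-> ((z -> z) -> y)) -> (y <-> y)) = 2 -> 1 = 1
No assignment yields a value below 1, so this is the minimum.

1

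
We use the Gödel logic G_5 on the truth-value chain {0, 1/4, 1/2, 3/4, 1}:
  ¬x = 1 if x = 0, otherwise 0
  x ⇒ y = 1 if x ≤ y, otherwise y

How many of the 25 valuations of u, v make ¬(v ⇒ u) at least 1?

value 1: 4 assignments (counts)
value 0: 21 assignments
So 4 of the 25 assignments meet the threshold.

4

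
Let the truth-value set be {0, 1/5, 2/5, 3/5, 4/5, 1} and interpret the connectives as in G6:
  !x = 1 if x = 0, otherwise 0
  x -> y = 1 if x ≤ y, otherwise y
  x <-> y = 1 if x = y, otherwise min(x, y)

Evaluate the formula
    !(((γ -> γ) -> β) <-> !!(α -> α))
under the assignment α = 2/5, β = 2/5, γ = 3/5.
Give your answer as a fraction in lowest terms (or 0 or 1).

γ -> γ = 3/5 -> 3/5 = 1
(γ -> γ) -> β = 1 -> 2/5 = 2/5
α -> α = 2/5 -> 2/5 = 1
!(α -> α) = !1 = 0
!!(α -> α) = !0 = 1
((γ -> γ) -> β) <-> !!(α -> α) = 2/5 <-> 1 = 2/5
!(((γ -> γ) -> β) <-> !!(α -> α)) = !2/5 = 0

0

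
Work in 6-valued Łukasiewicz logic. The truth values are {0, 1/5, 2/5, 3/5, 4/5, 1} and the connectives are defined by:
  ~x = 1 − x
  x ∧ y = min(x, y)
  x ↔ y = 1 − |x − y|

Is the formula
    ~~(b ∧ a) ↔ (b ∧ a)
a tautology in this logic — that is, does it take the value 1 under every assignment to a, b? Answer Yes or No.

At a = 4/5, b = 1/5, for instance:
b ∧ a = 1/5 ∧ 4/5 = 1/5
~(b ∧ a) = ~1/5 = 4/5
~~(b ∧ a) = ~4/5 = 1/5
~~(b ∧ a) ↔ (b ∧ a) = 1/5 ↔ 1/5 = 1
and checking the remaining 35 assignments likewise gives ≥ 1 in every case.

Yes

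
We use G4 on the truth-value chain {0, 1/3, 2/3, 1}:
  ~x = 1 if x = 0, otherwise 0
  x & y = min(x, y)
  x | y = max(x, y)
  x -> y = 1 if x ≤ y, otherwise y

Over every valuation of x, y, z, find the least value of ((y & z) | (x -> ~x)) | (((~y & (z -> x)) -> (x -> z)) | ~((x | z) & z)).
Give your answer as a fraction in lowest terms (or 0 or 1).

1/3

Take x = 2/3, y = 0, z = 1/3:
y & z = 0 & 1/3 = 0
~x = ~2/3 = 0
x -> ~x = 2/3 -> 0 = 0
(y & z) | (x -> ~x) = 0 | 0 = 0
~y = ~0 = 1
z -> x = 1/3 -> 2/3 = 1
~y & (z -> x) = 1 & 1 = 1
x -> z = 2/3 -> 1/3 = 1/3
(~y & (z -> x)) -> (x -> z) = 1 -> 1/3 = 1/3
x | z = 2/3 | 1/3 = 2/3
(x | z) & z = 2/3 & 1/3 = 1/3
~((x | z) & z) = ~1/3 = 0
((~y & (z -> x)) -> (x -> z)) | ~((x | z) & z) = 1/3 | 0 = 1/3
((y & z) | (x -> ~x)) | (((~y & (z -> x)) -> (x -> z)) | ~((x | z) & z)) = 0 | 1/3 = 1/3
No assignment yields a value below 1/3, so this is the minimum.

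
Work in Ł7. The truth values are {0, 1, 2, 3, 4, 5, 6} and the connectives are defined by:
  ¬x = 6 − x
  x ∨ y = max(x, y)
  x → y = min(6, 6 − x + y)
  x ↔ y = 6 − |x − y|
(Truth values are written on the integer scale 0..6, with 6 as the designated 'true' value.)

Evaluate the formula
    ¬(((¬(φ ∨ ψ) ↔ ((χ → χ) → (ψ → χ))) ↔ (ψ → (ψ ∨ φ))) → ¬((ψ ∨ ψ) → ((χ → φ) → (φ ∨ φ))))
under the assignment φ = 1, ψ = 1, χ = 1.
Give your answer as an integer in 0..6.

5

φ ∨ ψ = 1 ∨ 1 = 1
¬(φ ∨ ψ) = ¬1 = 5
χ → χ = 1 → 1 = 6
ψ → χ = 1 → 1 = 6
(χ → χ) → (ψ → χ) = 6 → 6 = 6
¬(φ ∨ ψ) ↔ ((χ → χ) → (ψ → χ)) = 5 ↔ 6 = 5
ψ ∨ φ = 1 ∨ 1 = 1
ψ → (ψ ∨ φ) = 1 → 1 = 6
(¬(φ ∨ ψ) ↔ ((χ → χ) → (ψ → χ))) ↔ (ψ → (ψ ∨ φ)) = 5 ↔ 6 = 5
ψ ∨ ψ = 1 ∨ 1 = 1
χ → φ = 1 → 1 = 6
φ ∨ φ = 1 ∨ 1 = 1
(χ → φ) → (φ ∨ φ) = 6 → 1 = 1
(ψ ∨ ψ) → ((χ → φ) → (φ ∨ φ)) = 1 → 1 = 6
¬((ψ ∨ ψ) → ((χ → φ) → (φ ∨ φ))) = ¬6 = 0
((¬(φ ∨ ψ) ↔ ((χ → χ) → (ψ → χ))) ↔ (ψ → (ψ ∨ φ))) → ¬((ψ ∨ ψ) → ((χ → φ) → (φ ∨ φ))) = 5 → 0 = 1
¬(((¬(φ ∨ ψ) ↔ ((χ → χ) → (ψ → χ))) ↔ (ψ → (ψ ∨ φ))) → ¬((ψ ∨ ψ) → ((χ → φ) → (φ ∨ φ)))) = ¬1 = 5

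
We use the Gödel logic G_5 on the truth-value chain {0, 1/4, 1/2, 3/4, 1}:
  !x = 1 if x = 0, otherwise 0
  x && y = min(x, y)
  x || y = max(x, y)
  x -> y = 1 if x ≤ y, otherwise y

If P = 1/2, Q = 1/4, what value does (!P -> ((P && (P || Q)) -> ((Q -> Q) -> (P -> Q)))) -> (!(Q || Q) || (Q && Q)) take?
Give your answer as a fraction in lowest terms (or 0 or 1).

1/4

!P = !1/2 = 0
P || Q = 1/2 || 1/4 = 1/2
P && (P || Q) = 1/2 && 1/2 = 1/2
Q -> Q = 1/4 -> 1/4 = 1
P -> Q = 1/2 -> 1/4 = 1/4
(Q -> Q) -> (P -> Q) = 1 -> 1/4 = 1/4
(P && (P || Q)) -> ((Q -> Q) -> (P -> Q)) = 1/2 -> 1/4 = 1/4
!P -> ((P && (P || Q)) -> ((Q -> Q) -> (P -> Q))) = 0 -> 1/4 = 1
Q || Q = 1/4 || 1/4 = 1/4
!(Q || Q) = !1/4 = 0
Q && Q = 1/4 && 1/4 = 1/4
!(Q || Q) || (Q && Q) = 0 || 1/4 = 1/4
(!P -> ((P && (P || Q)) -> ((Q -> Q) -> (P -> Q)))) -> (!(Q || Q) || (Q && Q)) = 1 -> 1/4 = 1/4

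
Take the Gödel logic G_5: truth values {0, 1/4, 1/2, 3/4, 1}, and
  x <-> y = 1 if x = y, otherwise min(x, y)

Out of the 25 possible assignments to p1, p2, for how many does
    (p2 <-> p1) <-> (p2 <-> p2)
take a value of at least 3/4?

value 1: 5 assignments (counts)
value 3/4: 2 assignments (counts)
value 1/2: 4 assignments
value 1/4: 6 assignments
value 0: 8 assignments
So 7 of the 25 assignments meet the threshold.

7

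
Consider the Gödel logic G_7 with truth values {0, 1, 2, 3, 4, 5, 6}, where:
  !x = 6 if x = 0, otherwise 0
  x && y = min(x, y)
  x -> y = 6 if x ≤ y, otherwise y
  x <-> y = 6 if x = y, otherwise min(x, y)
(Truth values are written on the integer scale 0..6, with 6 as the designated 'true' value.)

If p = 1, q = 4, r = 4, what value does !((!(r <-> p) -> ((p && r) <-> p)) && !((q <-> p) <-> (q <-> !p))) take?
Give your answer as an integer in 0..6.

r <-> p = 4 <-> 1 = 1
!(r <-> p) = !1 = 0
p && r = 1 && 4 = 1
(p && r) <-> p = 1 <-> 1 = 6
!(r <-> p) -> ((p && r) <-> p) = 0 -> 6 = 6
q <-> p = 4 <-> 1 = 1
!p = !1 = 0
q <-> !p = 4 <-> 0 = 0
(q <-> p) <-> (q <-> !p) = 1 <-> 0 = 0
!((q <-> p) <-> (q <-> !p)) = !0 = 6
(!(r <-> p) -> ((p && r) <-> p)) && !((q <-> p) <-> (q <-> !p)) = 6 && 6 = 6
!((!(r <-> p) -> ((p && r) <-> p)) && !((q <-> p) <-> (q <-> !p))) = !6 = 0

0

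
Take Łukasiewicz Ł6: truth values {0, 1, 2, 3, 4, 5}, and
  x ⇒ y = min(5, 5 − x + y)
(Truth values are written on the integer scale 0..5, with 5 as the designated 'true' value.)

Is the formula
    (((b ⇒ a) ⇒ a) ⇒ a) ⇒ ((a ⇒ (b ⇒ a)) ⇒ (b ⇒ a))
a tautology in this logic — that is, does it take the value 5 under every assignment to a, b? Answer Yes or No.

At a = 2, b = 3, for instance:
b ⇒ a = 3 ⇒ 2 = 4
(b ⇒ a) ⇒ a = 4 ⇒ 2 = 3
((b ⇒ a) ⇒ a) ⇒ a = 3 ⇒ 2 = 4
a ⇒ (b ⇒ a) = 2 ⇒ 4 = 5
(a ⇒ (b ⇒ a)) ⇒ (b ⇒ a) = 5 ⇒ 4 = 4
(((b ⇒ a) ⇒ a) ⇒ a) ⇒ ((a ⇒ (b ⇒ a)) ⇒ (b ⇒ a)) = 4 ⇒ 4 = 5
and checking the remaining 35 assignments likewise gives ≥ 5 in every case.

Yes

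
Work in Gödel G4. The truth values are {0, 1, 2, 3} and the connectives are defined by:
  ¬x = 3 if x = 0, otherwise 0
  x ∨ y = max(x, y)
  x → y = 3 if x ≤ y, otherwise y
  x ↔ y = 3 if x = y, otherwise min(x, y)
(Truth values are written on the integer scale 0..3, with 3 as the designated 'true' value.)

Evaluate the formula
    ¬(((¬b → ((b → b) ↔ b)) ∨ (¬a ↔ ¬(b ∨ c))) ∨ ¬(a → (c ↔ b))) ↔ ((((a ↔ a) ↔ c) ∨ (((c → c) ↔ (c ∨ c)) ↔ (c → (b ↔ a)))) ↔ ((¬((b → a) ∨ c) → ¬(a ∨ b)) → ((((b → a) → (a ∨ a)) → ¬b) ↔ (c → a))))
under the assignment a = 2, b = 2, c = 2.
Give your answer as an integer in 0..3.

¬b = ¬2 = 0
b → b = 2 → 2 = 3
(b → b) ↔ b = 3 ↔ 2 = 2
¬b → ((b → b) ↔ b) = 0 → 2 = 3
¬a = ¬2 = 0
b ∨ c = 2 ∨ 2 = 2
¬(b ∨ c) = ¬2 = 0
¬a ↔ ¬(b ∨ c) = 0 ↔ 0 = 3
(¬b → ((b → b) ↔ b)) ∨ (¬a ↔ ¬(b ∨ c)) = 3 ∨ 3 = 3
c ↔ b = 2 ↔ 2 = 3
a → (c ↔ b) = 2 → 3 = 3
¬(a → (c ↔ b)) = ¬3 = 0
((¬b → ((b → b) ↔ b)) ∨ (¬a ↔ ¬(b ∨ c))) ∨ ¬(a → (c ↔ b)) = 3 ∨ 0 = 3
¬(((¬b → ((b → b) ↔ b)) ∨ (¬a ↔ ¬(b ∨ c))) ∨ ¬(a → (c ↔ b))) = ¬3 = 0
a ↔ a = 2 ↔ 2 = 3
(a ↔ a) ↔ c = 3 ↔ 2 = 2
c → c = 2 → 2 = 3
c ∨ c = 2 ∨ 2 = 2
(c → c) ↔ (c ∨ c) = 3 ↔ 2 = 2
b ↔ a = 2 ↔ 2 = 3
c → (b ↔ a) = 2 → 3 = 3
((c → c) ↔ (c ∨ c)) ↔ (c → (b ↔ a)) = 2 ↔ 3 = 2
((a ↔ a) ↔ c) ∨ (((c → c) ↔ (c ∨ c)) ↔ (c → (b ↔ a))) = 2 ∨ 2 = 2
b → a = 2 → 2 = 3
(b → a) ∨ c = 3 ∨ 2 = 3
¬((b → a) ∨ c) = ¬3 = 0
a ∨ b = 2 ∨ 2 = 2
¬(a ∨ b) = ¬2 = 0
¬((b → a) ∨ c) → ¬(a ∨ b) = 0 → 0 = 3
b → a = 2 → 2 = 3
a ∨ a = 2 ∨ 2 = 2
(b → a) → (a ∨ a) = 3 → 2 = 2
¬b = ¬2 = 0
((b → a) → (a ∨ a)) → ¬b = 2 → 0 = 0
c → a = 2 → 2 = 3
(((b → a) → (a ∨ a)) → ¬b) ↔ (c → a) = 0 ↔ 3 = 0
(¬((b → a) ∨ c) → ¬(a ∨ b)) → ((((b → a) → (a ∨ a)) → ¬b) ↔ (c → a)) = 3 → 0 = 0
(((a ↔ a) ↔ c) ∨ (((c → c) ↔ (c ∨ c)) ↔ (c → (b ↔ a)))) ↔ ((¬((b → a) ∨ c) → ¬(a ∨ b)) → ((((b → a) → (a ∨ a)) → ¬b) ↔ (c → a))) = 2 ↔ 0 = 0
¬(((¬b → ((b → b) ↔ b)) ∨ (¬a ↔ ¬(b ∨ c))) ∨ ¬(a → (c ↔ b))) ↔ ((((a ↔ a) ↔ c) ∨ (((c → c) ↔ (c ∨ c)) ↔ (c → (b ↔ a)))) ↔ ((¬((b → a) ∨ c) → ¬(a ∨ b)) → ((((b → a) → (a ∨ a)) → ¬b) ↔ (c → a)))) = 0 ↔ 0 = 3

3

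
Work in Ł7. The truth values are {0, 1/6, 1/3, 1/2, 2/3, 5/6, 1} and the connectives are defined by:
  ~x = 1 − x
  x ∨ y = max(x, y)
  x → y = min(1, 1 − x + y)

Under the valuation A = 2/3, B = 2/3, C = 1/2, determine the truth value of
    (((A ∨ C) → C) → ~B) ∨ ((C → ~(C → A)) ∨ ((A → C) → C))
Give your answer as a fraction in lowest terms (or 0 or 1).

A ∨ C = 2/3 ∨ 1/2 = 2/3
(A ∨ C) → C = 2/3 → 1/2 = 5/6
~B = ~2/3 = 1/3
((A ∨ C) → C) → ~B = 5/6 → 1/3 = 1/2
C → A = 1/2 → 2/3 = 1
~(C → A) = ~1 = 0
C → ~(C → A) = 1/2 → 0 = 1/2
A → C = 2/3 → 1/2 = 5/6
(A → C) → C = 5/6 → 1/2 = 2/3
(C → ~(C → A)) ∨ ((A → C) → C) = 1/2 ∨ 2/3 = 2/3
(((A ∨ C) → C) → ~B) ∨ ((C → ~(C → A)) ∨ ((A → C) → C)) = 1/2 ∨ 2/3 = 2/3

2/3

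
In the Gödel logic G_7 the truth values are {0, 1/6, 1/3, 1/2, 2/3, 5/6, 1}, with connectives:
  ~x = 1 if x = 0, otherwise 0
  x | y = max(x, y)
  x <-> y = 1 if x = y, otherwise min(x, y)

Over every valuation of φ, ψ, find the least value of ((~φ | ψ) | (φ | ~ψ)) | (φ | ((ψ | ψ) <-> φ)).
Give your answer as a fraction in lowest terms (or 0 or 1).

Take φ = 1/6, ψ = 1/3:
~φ = ~1/6 = 0
~φ | ψ = 0 | 1/3 = 1/3
~ψ = ~1/3 = 0
φ | ~ψ = 1/6 | 0 = 1/6
(~φ | ψ) | (φ | ~ψ) = 1/3 | 1/6 = 1/3
ψ | ψ = 1/3 | 1/3 = 1/3
(ψ | ψ) <-> φ = 1/3 <-> 1/6 = 1/6
φ | ((ψ | ψ) <-> φ) = 1/6 | 1/6 = 1/6
((~φ | ψ) | (φ | ~ψ)) | (φ | ((ψ | ψ) <-> φ)) = 1/3 | 1/6 = 1/3
No assignment yields a value below 1/3, so this is the minimum.

1/3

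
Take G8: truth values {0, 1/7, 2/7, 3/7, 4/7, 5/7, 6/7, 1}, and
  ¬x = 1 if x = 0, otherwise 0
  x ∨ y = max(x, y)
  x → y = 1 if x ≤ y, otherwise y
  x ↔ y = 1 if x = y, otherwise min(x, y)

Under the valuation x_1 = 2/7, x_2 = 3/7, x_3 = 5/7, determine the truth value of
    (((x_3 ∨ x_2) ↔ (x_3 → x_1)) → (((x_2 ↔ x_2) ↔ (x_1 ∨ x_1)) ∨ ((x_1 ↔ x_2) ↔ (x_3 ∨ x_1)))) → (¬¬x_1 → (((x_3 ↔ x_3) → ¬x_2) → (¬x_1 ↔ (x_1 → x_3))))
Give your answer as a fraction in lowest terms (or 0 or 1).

1

x_3 ∨ x_2 = 5/7 ∨ 3/7 = 5/7
x_3 → x_1 = 5/7 → 2/7 = 2/7
(x_3 ∨ x_2) ↔ (x_3 → x_1) = 5/7 ↔ 2/7 = 2/7
x_2 ↔ x_2 = 3/7 ↔ 3/7 = 1
x_1 ∨ x_1 = 2/7 ∨ 2/7 = 2/7
(x_2 ↔ x_2) ↔ (x_1 ∨ x_1) = 1 ↔ 2/7 = 2/7
x_1 ↔ x_2 = 2/7 ↔ 3/7 = 2/7
x_3 ∨ x_1 = 5/7 ∨ 2/7 = 5/7
(x_1 ↔ x_2) ↔ (x_3 ∨ x_1) = 2/7 ↔ 5/7 = 2/7
((x_2 ↔ x_2) ↔ (x_1 ∨ x_1)) ∨ ((x_1 ↔ x_2) ↔ (x_3 ∨ x_1)) = 2/7 ∨ 2/7 = 2/7
((x_3 ∨ x_2) ↔ (x_3 → x_1)) → (((x_2 ↔ x_2) ↔ (x_1 ∨ x_1)) ∨ ((x_1 ↔ x_2) ↔ (x_3 ∨ x_1))) = 2/7 → 2/7 = 1
¬x_1 = ¬2/7 = 0
¬¬x_1 = ¬0 = 1
x_3 ↔ x_3 = 5/7 ↔ 5/7 = 1
¬x_2 = ¬3/7 = 0
(x_3 ↔ x_3) → ¬x_2 = 1 → 0 = 0
¬x_1 = ¬2/7 = 0
x_1 → x_3 = 2/7 → 5/7 = 1
¬x_1 ↔ (x_1 → x_3) = 0 ↔ 1 = 0
((x_3 ↔ x_3) → ¬x_2) → (¬x_1 ↔ (x_1 → x_3)) = 0 → 0 = 1
¬¬x_1 → (((x_3 ↔ x_3) → ¬x_2) → (¬x_1 ↔ (x_1 → x_3))) = 1 → 1 = 1
(((x_3 ∨ x_2) ↔ (x_3 → x_1)) → (((x_2 ↔ x_2) ↔ (x_1 ∨ x_1)) ∨ ((x_1 ↔ x_2) ↔ (x_3 ∨ x_1)))) → (¬¬x_1 → (((x_3 ↔ x_3) → ¬x_2) → (¬x_1 ↔ (x_1 → x_3)))) = 1 → 1 = 1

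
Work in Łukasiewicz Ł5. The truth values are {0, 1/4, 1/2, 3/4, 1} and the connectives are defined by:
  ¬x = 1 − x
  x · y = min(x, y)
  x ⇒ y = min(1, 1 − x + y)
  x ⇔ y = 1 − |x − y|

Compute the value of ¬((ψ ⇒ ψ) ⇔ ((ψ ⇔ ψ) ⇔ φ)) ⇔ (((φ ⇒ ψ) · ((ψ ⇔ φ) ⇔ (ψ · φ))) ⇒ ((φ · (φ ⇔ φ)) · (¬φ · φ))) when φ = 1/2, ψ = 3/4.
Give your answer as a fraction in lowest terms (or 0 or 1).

3/4

ψ ⇒ ψ = 3/4 ⇒ 3/4 = 1
ψ ⇔ ψ = 3/4 ⇔ 3/4 = 1
(ψ ⇔ ψ) ⇔ φ = 1 ⇔ 1/2 = 1/2
(ψ ⇒ ψ) ⇔ ((ψ ⇔ ψ) ⇔ φ) = 1 ⇔ 1/2 = 1/2
¬((ψ ⇒ ψ) ⇔ ((ψ ⇔ ψ) ⇔ φ)) = ¬1/2 = 1/2
φ ⇒ ψ = 1/2 ⇒ 3/4 = 1
ψ ⇔ φ = 3/4 ⇔ 1/2 = 3/4
ψ · φ = 3/4 · 1/2 = 1/2
(ψ ⇔ φ) ⇔ (ψ · φ) = 3/4 ⇔ 1/2 = 3/4
(φ ⇒ ψ) · ((ψ ⇔ φ) ⇔ (ψ · φ)) = 1 · 3/4 = 3/4
φ ⇔ φ = 1/2 ⇔ 1/2 = 1
φ · (φ ⇔ φ) = 1/2 · 1 = 1/2
¬φ = ¬1/2 = 1/2
¬φ · φ = 1/2 · 1/2 = 1/2
(φ · (φ ⇔ φ)) · (¬φ · φ) = 1/2 · 1/2 = 1/2
((φ ⇒ ψ) · ((ψ ⇔ φ) ⇔ (ψ · φ))) ⇒ ((φ · (φ ⇔ φ)) · (¬φ · φ)) = 3/4 ⇒ 1/2 = 3/4
¬((ψ ⇒ ψ) ⇔ ((ψ ⇔ ψ) ⇔ φ)) ⇔ (((φ ⇒ ψ) · ((ψ ⇔ φ) ⇔ (ψ · φ))) ⇒ ((φ · (φ ⇔ φ)) · (¬φ · φ))) = 1/2 ⇔ 3/4 = 3/4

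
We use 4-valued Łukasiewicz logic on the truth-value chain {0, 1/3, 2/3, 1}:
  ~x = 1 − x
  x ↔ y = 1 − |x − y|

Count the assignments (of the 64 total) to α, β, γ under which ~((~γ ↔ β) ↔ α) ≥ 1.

6

value 1: 6 assignments (counts)
value 2/3: 16 assignments
value 1/3: 26 assignments
value 0: 16 assignments
So 6 of the 64 assignments meet the threshold.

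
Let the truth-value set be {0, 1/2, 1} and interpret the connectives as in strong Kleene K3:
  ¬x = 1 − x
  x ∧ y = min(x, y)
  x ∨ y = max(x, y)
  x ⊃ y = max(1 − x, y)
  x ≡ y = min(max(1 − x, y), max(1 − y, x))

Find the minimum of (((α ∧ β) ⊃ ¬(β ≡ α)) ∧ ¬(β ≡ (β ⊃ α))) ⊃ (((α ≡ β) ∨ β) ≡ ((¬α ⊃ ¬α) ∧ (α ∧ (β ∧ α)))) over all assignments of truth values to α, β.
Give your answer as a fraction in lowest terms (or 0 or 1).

Take α = 0, β = 0:
α ∧ β = 0 ∧ 0 = 0
β ≡ α = 0 ≡ 0 = 1
¬(β ≡ α) = ¬1 = 0
(α ∧ β) ⊃ ¬(β ≡ α) = 0 ⊃ 0 = 1
β ⊃ α = 0 ⊃ 0 = 1
β ≡ (β ⊃ α) = 0 ≡ 1 = 0
¬(β ≡ (β ⊃ α)) = ¬0 = 1
((α ∧ β) ⊃ ¬(β ≡ α)) ∧ ¬(β ≡ (β ⊃ α)) = 1 ∧ 1 = 1
α ≡ β = 0 ≡ 0 = 1
(α ≡ β) ∨ β = 1 ∨ 0 = 1
¬α = ¬0 = 1
¬α = ¬0 = 1
¬α ⊃ ¬α = 1 ⊃ 1 = 1
β ∧ α = 0 ∧ 0 = 0
α ∧ (β ∧ α) = 0 ∧ 0 = 0
(¬α ⊃ ¬α) ∧ (α ∧ (β ∧ α)) = 1 ∧ 0 = 0
((α ≡ β) ∨ β) ≡ ((¬α ⊃ ¬α) ∧ (α ∧ (β ∧ α))) = 1 ≡ 0 = 0
(((α ∧ β) ⊃ ¬(β ≡ α)) ∧ ¬(β ≡ (β ⊃ α))) ⊃ (((α ≡ β) ∨ β) ≡ ((¬α ⊃ ¬α) ∧ (α ∧ (β ∧ α)))) = 1 ⊃ 0 = 0
No assignment yields a value below 0, so this is the minimum.

0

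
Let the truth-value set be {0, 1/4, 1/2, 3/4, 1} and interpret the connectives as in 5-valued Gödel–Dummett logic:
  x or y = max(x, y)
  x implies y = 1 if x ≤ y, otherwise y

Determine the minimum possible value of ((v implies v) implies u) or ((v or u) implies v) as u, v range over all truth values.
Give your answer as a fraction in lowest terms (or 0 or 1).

Take u = 1/4, v = 0:
v implies v = 0 implies 0 = 1
(v implies v) implies u = 1 implies 1/4 = 1/4
v or u = 0 or 1/4 = 1/4
(v or u) implies v = 1/4 implies 0 = 0
((v implies v) implies u) or ((v or u) implies v) = 1/4 or 0 = 1/4
No assignment yields a value below 1/4, so this is the minimum.

1/4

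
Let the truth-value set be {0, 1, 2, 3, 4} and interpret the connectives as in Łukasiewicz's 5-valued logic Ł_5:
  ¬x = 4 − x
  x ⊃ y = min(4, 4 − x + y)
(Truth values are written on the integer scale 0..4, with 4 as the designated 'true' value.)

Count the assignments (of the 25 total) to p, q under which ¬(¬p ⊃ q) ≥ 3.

3

value 4: 1 assignment (counts)
value 3: 2 assignments (counts)
value 2: 3 assignments
value 1: 4 assignments
value 0: 15 assignments
So 3 of the 25 assignments meet the threshold.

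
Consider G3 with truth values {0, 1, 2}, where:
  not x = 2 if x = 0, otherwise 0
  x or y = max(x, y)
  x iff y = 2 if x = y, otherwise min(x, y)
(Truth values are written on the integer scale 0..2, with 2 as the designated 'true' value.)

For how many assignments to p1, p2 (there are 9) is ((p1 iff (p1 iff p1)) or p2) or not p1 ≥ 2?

p1 = 0, p2 = 0 ↦ 2  ≥
p1 = 0, p2 = 1 ↦ 2  ≥
p1 = 0, p2 = 2 ↦ 2  ≥
p1 = 1, p2 = 0 ↦ 1  <
p1 = 1, p2 = 1 ↦ 1  <
p1 = 1, p2 = 2 ↦ 2  ≥
p1 = 2, p2 = 0 ↦ 2  ≥
p1 = 2, p2 = 1 ↦ 2  ≥
p1 = 2, p2 = 2 ↦ 2  ≥
So 7 of the 9 assignments meet the threshold.

7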